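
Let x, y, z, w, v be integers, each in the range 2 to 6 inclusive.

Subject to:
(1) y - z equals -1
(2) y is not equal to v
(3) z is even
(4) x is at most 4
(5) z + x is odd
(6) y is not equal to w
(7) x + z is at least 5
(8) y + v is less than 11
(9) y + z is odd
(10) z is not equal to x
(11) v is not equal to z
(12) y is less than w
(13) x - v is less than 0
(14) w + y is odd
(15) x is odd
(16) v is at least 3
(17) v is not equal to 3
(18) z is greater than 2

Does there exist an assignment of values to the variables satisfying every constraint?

The assignment x = 3, y = 3, z = 4, w = 4, v = 5 works:
  constraint 1 holds since y - z = -1.
  constraint 7 holds since x + z = 7.
The rest check out directly.

Satisfiable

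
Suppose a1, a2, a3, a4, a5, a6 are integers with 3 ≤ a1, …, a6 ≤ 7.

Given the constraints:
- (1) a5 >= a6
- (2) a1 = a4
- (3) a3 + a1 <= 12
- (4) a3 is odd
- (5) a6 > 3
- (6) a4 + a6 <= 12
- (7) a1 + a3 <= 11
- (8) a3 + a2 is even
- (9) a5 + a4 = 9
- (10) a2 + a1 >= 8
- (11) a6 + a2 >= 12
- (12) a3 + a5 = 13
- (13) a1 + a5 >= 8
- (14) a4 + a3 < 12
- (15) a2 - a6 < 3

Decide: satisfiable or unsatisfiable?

Satisfiable

The assignment a1 = 3, a2 = 7, a3 = 7, a4 = 3, a5 = 6, a6 = 6 works:
  constraint 3 holds since a3 + a1 = 10.
  constraint 6 holds since a4 + a6 = 9.
  constraint 7 holds since a1 + a3 = 10.
The rest check out directly.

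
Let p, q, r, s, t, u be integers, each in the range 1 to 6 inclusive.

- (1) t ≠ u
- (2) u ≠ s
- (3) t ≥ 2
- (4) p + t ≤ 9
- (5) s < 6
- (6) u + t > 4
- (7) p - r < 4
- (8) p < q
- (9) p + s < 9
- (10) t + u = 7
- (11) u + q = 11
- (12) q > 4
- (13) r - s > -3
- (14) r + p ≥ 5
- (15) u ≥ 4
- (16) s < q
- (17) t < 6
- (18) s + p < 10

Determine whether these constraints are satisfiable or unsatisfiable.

Satisfiable

Try p = 4, q = 6, r = 3, s = 4, t = 2, u = 5.
Check constraint 4: p + t = 6; constraint 6: u + t = 7; constraint 7: p - r = 1. The remaining constraints are straightforward to verify.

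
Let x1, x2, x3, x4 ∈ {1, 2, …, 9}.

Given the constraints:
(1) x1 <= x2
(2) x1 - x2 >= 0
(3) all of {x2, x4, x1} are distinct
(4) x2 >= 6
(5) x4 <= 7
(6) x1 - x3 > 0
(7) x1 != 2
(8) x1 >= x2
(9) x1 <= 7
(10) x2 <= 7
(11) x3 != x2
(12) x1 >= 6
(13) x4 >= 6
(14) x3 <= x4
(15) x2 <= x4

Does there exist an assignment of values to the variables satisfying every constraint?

Unsatisfiable

Constraints 4, 5, 9, 10, 12, and 13 confine each of x2, x4, x1 to the 2 values {6, 7}.
Constraint 3 requires all 3 of them to be distinct, but only 2 values are available — impossible by the pigeonhole principle.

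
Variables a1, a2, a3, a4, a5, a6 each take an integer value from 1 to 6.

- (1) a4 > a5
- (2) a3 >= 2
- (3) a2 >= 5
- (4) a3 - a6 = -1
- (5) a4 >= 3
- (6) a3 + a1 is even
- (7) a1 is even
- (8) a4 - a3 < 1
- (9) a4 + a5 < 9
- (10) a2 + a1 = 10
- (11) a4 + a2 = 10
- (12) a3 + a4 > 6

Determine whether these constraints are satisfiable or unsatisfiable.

Satisfiable

The assignment a1 = 4, a2 = 6, a3 = 4, a4 = 4, a5 = 2, a6 = 5 works:
  constraint 4 holds since a3 - a6 = -1.
  constraint 8 holds since a4 - a3 = 0.
  constraint 9 holds since a4 + a5 = 6.
The rest check out directly.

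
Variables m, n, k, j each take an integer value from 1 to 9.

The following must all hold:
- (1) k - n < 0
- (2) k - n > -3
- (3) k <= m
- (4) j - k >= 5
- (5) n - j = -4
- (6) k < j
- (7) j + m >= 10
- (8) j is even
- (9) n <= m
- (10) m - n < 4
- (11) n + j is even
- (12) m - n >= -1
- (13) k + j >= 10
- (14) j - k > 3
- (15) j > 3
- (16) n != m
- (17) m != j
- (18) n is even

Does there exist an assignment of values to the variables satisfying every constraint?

One satisfying assignment is m = 5, n = 4, k = 3, j = 8.
For the less obvious constraints — constraint 1: k - n = -1; constraint 2: k - n = -1; constraint 4: j - k = 5 — and the others hold by inspection.

Satisfiable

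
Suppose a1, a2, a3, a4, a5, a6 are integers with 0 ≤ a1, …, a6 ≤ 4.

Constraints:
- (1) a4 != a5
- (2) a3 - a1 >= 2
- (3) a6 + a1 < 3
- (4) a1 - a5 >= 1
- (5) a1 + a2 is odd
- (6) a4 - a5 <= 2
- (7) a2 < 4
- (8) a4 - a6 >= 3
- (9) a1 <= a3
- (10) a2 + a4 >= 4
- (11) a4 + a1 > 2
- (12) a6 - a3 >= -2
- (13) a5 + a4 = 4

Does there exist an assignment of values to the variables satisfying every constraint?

Unsatisfiable

Constraints 2, 4, 6, 8, and 12 give a5 − a4 ≥ -2, a4 − a6 ≥ 3, a6 − a3 ≥ -2, a3 − a1 ≥ 2, a1 − a5 ≥ 1.
Adding all 5 inequalities: the left sides telescope to 0, and the right sides sum to (-2) + 3 + (-2) + 2 + 1 = 2. So 0 ≥ 2, which is false.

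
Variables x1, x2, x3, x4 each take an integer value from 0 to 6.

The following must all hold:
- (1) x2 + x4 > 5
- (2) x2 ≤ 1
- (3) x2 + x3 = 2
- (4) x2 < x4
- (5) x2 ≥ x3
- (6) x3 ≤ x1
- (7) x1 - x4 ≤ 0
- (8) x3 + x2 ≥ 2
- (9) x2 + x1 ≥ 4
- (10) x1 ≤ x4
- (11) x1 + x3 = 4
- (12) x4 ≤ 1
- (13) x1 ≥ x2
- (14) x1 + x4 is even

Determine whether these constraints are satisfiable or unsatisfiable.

From constraints 10 and 12: x1 ≤ x4 ≤ 1. From constraints 2 and 5: x3 ≤ x2 ≤ 1. Hence x1 + x3 ≤ 2. But constraint 11 requires x1 + x3 = 4, and 4 > 2. Contradiction.

Unsatisfiable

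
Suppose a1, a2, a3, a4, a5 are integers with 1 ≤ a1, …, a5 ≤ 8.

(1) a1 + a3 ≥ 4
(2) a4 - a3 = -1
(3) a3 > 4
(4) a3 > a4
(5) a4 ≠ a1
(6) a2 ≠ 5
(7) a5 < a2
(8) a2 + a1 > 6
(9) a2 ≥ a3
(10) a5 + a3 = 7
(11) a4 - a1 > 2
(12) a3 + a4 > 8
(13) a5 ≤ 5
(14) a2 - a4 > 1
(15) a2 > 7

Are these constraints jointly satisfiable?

Try a1 = 1, a2 = 8, a3 = 6, a4 = 5, a5 = 1.
Check constraint 1: a1 + a3 = 7; constraint 2: a4 - a3 = -1. The remaining constraints are straightforward to verify.

Satisfiable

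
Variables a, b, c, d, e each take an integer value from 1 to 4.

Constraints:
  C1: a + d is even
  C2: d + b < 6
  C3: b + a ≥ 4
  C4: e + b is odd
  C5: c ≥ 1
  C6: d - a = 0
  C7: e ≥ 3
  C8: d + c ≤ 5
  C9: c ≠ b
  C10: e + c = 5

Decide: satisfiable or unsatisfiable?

The assignment a = 1, b = 4, c = 2, d = 1, e = 3 works:
  constraint 2 holds since d + b = 5.
  constraint 3 holds since b + a = 5.
  constraint 6 holds since d - a = 0.
The rest check out directly.

Satisfiable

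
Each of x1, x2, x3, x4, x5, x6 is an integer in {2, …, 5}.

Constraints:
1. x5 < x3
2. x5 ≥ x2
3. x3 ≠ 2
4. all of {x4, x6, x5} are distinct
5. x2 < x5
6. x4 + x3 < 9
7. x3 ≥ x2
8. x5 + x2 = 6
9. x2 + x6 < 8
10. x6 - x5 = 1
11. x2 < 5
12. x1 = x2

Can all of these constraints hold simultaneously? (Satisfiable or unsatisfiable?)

Take x1 = 2, x2 = 2, x3 = 5, x4 = 3, x5 = 4, x6 = 5. Then constraint 6: x4 + x3 = 8; constraint 8: x5 + x2 = 6, and every other listed constraint is also met.

Satisfiable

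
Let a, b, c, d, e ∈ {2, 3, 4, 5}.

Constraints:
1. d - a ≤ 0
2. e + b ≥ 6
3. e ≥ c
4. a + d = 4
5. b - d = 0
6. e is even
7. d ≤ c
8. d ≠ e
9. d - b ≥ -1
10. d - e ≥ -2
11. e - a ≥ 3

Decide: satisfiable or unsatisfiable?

Unsatisfiable

Constraints 1, 10, and 11 give a − d ≥ 0, d − e ≥ -2, e − a ≥ 3.
Adding all 3 inequalities: the left sides telescope to 0, and the right sides sum to 0 + (-2) + 3 = 1. So 0 ≥ 1, which is false.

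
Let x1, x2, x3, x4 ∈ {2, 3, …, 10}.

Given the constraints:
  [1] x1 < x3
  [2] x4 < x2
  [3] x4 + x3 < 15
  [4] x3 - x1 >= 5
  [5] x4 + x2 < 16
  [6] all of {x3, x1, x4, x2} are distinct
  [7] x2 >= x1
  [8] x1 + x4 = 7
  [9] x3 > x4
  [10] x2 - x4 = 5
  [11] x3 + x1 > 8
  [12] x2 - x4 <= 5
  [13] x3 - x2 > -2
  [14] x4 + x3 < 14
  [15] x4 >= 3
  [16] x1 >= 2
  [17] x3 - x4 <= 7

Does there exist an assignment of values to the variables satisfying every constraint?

Setting (x1, x2, x3, x4) = (3, 9, 8, 4) satisfies everything: constraint 3: x4 + x3 = 12; constraint 4: x3 - x1 = 5, and the others follow.

Satisfiable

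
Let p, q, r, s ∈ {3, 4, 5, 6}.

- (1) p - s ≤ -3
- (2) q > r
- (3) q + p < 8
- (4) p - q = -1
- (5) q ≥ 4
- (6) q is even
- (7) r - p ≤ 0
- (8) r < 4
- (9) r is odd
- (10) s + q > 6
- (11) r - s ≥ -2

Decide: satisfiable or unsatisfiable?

Constraints 1, 7, and 11 give p − r ≥ 0, r − s ≥ -2, s − p ≥ 3.
Adding all 3 inequalities: the left sides telescope to 0, and the right sides sum to 0 + (-2) + 3 = 1. So 0 ≥ 1, which is false.

Unsatisfiable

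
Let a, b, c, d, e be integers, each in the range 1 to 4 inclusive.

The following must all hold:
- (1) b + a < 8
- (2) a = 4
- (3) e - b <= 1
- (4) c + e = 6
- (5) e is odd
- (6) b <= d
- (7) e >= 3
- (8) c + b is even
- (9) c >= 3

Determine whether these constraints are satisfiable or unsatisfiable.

Setting (a, b, c, d, e) = (4, 3, 3, 4, 3) satisfies everything: constraint 1: b + a = 7; constraint 3: e - b = 0, and the others follow.

Satisfiable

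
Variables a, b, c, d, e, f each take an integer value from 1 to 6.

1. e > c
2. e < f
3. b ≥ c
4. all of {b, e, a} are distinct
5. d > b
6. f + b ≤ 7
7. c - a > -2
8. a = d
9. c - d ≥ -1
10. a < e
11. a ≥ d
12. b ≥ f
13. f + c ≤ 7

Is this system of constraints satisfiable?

Unsatisfiable

Constraints 2, 5, 10, 11, and 12 give e < f, f ≤ b, b < d, d ≤ a, a < e. Chaining: e < f ≤ b < d ≤ a < e, which forces e < e — impossible.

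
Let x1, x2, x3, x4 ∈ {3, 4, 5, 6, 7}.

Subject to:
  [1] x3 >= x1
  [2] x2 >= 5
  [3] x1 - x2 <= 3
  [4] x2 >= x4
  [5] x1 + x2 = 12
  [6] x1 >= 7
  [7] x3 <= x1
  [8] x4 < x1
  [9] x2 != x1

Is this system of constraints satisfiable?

Take x1 = 7, x2 = 5, x3 = 7, x4 = 3. Then constraint 3: x1 - x2 = 2; constraint 5: x1 + x2 = 12, and every other listed constraint is also met.

Satisfiable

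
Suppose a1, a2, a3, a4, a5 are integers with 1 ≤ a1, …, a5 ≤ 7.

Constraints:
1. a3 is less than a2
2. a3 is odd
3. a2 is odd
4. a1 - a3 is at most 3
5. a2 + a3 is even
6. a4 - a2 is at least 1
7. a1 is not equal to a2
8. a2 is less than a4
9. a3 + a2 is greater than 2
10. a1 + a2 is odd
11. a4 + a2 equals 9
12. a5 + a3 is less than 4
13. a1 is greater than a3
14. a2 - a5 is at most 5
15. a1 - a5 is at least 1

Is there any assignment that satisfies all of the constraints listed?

Satisfiable

The assignment a1 = 2, a2 = 3, a3 = 1, a4 = 6, a5 = 1 works:
  constraint 4 holds since a1 - a3 = 1.
  constraint 6 holds since a4 - a2 = 3.
The rest check out directly.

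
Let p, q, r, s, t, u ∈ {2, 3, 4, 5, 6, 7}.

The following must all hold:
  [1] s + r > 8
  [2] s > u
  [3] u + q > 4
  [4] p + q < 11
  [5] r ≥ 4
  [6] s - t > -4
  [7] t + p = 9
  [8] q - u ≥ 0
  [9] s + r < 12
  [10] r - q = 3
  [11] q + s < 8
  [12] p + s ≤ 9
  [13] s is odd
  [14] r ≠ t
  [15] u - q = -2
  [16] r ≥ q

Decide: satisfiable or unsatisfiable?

Satisfiable

One satisfying assignment is p = 5, q = 4, r = 7, s = 3, t = 4, u = 2.
For the less obvious constraints — constraint 1: s + r = 10; constraint 3: u + q = 6 — and the others hold by inspection.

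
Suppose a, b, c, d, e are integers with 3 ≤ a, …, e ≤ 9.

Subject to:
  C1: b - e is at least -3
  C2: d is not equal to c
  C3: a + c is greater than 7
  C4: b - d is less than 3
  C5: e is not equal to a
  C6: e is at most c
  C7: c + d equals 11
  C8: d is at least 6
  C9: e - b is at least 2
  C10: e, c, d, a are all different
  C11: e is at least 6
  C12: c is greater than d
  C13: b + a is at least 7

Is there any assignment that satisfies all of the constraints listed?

From constraints 6 and 11: c ≥ e ≥ 6. From constraint 8: d ≥ 6. Hence c + d ≥ 12. But constraint 7 requires c + d = 11, and 11 < 12. Contradiction.

Unsatisfiable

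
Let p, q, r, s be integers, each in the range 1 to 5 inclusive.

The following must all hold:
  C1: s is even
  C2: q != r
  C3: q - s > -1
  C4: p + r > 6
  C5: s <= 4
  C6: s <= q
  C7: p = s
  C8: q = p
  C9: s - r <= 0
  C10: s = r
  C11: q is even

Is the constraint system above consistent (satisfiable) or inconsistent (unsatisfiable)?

From constraints 7, 8, and 10, q = p = s = r, so q = r. But constraint 2 says q ≠ r. Contradiction.

Unsatisfiable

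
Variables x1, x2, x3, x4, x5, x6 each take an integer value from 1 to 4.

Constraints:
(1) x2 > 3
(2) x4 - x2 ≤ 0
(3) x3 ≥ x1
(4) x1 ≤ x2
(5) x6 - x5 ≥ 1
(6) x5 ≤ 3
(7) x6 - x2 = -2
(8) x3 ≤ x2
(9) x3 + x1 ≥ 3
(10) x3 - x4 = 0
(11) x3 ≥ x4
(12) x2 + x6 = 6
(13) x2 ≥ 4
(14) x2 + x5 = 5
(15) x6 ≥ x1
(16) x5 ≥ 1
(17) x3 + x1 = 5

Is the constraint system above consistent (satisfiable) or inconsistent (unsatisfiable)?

Satisfiable

Setting (x1, x2, x3, x4, x5, x6) = (1, 4, 4, 4, 1, 2) satisfies everything: constraint 2: x4 - x2 = 0; constraint 5: x6 - x5 = 1, and the others follow.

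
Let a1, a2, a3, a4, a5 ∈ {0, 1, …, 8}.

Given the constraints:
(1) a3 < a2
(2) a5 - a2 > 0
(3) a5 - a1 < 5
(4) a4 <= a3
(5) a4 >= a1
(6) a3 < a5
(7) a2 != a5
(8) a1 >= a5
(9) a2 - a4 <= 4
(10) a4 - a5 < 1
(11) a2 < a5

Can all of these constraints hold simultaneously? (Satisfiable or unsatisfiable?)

Unsatisfiable

Constraints 1, 4, 5, 8, and 11 give a3 < a2, a2 < a5, a5 ≤ a1, a1 ≤ a4, a4 ≤ a3. Chaining: a3 < a2 < a5 ≤ a1 ≤ a4 ≤ a3, which forces a3 < a3 — impossible.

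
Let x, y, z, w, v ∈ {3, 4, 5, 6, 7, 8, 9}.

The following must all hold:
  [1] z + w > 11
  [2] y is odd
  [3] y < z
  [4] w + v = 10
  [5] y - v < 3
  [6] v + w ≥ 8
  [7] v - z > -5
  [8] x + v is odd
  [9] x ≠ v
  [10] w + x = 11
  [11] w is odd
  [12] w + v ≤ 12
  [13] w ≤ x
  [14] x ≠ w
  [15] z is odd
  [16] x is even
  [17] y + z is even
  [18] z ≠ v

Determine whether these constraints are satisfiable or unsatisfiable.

Satisfiable

Try x = 8, y = 7, z = 9, w = 3, v = 7.
Check constraint 1: z + w = 12; constraint 4: w + v = 10; constraint 5: y - v = 0. The remaining constraints are straightforward to verify.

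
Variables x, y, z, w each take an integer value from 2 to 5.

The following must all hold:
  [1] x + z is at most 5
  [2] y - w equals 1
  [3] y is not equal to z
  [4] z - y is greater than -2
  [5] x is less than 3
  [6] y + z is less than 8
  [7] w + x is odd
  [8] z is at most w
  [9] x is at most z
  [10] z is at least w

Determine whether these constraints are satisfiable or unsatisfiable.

The assignment x = 2, y = 4, z = 3, w = 3 works:
  constraint 1 holds since x + z = 5.
  constraint 2 holds since y - w = 1.
  constraint 4 holds since z - y = -1.
The rest check out directly.

Satisfiable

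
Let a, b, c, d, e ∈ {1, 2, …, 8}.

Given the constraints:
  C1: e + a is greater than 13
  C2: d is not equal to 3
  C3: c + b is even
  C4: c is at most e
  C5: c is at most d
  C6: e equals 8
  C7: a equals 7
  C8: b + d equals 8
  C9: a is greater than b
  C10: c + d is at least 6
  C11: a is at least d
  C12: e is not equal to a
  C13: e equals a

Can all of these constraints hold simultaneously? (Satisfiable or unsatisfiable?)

Unsatisfiable

Constraint 6 fixes e = 8 and constraint 7 fixes a = 7, but constraint 13 requires e = a. Since 8 ≠ 7, contradiction.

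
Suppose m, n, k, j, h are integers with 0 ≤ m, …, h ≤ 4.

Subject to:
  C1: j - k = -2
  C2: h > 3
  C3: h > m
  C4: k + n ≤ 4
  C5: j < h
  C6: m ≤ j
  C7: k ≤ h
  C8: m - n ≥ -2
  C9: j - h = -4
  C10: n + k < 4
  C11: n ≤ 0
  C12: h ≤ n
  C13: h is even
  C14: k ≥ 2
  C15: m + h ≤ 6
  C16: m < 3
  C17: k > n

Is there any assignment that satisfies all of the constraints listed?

Unsatisfiable

From constraints 7 and 14: h ≥ k and k ≥ 2, so h ≥ 2. From constraints 11 and 12: h ≤ n and n ≤ 0, so h ≤ 0. But 0 < 2, so no value of h works.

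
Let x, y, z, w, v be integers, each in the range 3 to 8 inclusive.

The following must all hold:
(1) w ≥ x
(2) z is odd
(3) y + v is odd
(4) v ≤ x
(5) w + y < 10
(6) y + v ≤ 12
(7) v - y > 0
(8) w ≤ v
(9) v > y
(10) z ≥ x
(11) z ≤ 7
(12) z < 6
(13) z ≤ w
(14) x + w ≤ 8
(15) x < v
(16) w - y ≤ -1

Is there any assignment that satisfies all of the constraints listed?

Unsatisfiable

Constraints 4, 7, 10, 13, and 16 give v ≤ x, x ≤ z, z ≤ w, w < y, y < v. Chaining: v ≤ x ≤ z ≤ w < y < v, which forces v < v — impossible.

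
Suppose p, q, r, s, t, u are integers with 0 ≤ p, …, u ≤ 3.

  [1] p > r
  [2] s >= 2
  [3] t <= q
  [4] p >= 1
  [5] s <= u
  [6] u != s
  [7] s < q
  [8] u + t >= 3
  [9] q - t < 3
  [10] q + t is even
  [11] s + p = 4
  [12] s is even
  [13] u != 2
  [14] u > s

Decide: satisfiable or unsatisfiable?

Setting (p, q, r, s, t, u) = (2, 3, 0, 2, 1, 3) satisfies everything: constraint 8: u + t = 4; constraint 9: q - t = 2; constraint 11: s + p = 4, and the others follow.

Satisfiable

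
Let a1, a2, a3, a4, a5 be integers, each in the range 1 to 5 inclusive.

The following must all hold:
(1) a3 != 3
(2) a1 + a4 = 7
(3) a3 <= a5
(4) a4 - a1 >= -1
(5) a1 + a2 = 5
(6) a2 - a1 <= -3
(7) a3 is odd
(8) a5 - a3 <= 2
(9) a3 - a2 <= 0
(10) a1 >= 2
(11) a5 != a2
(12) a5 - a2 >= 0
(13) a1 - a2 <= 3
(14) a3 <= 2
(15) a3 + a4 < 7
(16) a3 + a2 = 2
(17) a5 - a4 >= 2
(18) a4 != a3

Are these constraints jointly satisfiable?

Constraints 4, 6, 8, 9, and 17 give a3 − a5 ≥ -2, a5 − a4 ≥ 2, a4 − a1 ≥ -1, a1 − a2 ≥ 3, a2 − a3 ≥ 0.
Adding all 5 inequalities: the left sides telescope to 0, and the right sides sum to (-2) + 2 + (-1) + 3 + 0 = 2. So 0 ≥ 2, which is false.

Unsatisfiable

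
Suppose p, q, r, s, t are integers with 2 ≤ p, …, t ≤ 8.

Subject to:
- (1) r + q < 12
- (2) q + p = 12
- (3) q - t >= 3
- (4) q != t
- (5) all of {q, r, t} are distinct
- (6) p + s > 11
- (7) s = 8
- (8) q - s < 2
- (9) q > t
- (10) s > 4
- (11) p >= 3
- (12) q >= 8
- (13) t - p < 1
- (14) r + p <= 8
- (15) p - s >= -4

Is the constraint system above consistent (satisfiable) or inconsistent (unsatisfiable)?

Take p = 4, q = 8, r = 3, s = 8, t = 4. Then constraint 1: r + q = 11; constraint 2: q + p = 12, and every other listed constraint is also met.

Satisfiable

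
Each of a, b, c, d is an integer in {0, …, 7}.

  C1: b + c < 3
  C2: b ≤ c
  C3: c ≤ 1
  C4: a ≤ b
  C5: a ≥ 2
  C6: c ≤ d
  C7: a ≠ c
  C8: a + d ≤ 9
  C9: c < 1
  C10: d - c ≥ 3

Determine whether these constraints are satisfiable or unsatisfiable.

From constraints 4 and 5: b ≥ a and a ≥ 2, so b ≥ 2. From constraints 2 and 3: b ≤ c and c ≤ 1, so b ≤ 1. But 1 < 2, so no value of b works.

Unsatisfiable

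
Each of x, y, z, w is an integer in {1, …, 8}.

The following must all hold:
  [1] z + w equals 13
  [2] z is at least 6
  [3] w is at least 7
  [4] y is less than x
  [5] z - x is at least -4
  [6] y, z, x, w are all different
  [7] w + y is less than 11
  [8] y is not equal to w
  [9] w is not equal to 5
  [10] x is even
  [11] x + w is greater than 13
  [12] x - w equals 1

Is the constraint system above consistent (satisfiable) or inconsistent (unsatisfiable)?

Satisfiable

Try x = 8, y = 2, z = 6, w = 7.
Check constraint 1: z + w = 13; constraint 5: z - x = -2; constraint 7: w + y = 9. The remaining constraints are straightforward to verify.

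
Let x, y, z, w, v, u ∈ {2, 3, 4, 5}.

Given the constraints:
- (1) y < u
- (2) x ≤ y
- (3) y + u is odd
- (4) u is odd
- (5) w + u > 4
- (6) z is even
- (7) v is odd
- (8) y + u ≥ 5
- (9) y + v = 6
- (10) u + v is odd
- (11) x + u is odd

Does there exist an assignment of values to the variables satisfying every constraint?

Constraint 4 makes u odd and constraint 7 makes v odd, so u + v must be even. Constraint 10 says u + v is odd — contradiction.

Unsatisfiable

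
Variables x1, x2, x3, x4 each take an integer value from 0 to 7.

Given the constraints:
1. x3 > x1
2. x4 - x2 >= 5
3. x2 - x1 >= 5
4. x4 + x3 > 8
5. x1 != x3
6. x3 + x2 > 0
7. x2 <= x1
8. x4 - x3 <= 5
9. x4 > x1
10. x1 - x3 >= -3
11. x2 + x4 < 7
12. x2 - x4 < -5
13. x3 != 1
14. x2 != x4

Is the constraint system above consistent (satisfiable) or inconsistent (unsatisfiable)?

Constraints 2, 3, 8, and 10 give x3 − x4 ≥ -5, x4 − x2 ≥ 5, x2 − x1 ≥ 5, x1 − x3 ≥ -3.
Adding all 4 inequalities: the left sides telescope to 0, and the right sides sum to (-5) + 5 + 5 + (-3) = 2. So 0 ≥ 2, which is false.

Unsatisfiable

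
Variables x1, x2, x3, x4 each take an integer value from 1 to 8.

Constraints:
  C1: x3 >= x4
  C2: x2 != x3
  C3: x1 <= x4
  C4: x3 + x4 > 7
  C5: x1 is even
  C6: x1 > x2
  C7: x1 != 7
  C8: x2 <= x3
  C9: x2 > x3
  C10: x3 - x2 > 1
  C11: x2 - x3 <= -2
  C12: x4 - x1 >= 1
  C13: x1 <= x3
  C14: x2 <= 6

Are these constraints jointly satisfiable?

Unsatisfiable

Constraints 1, 3, 6, and 9 give x4 ≤ x3, x3 < x2, x2 < x1, x1 ≤ x4. Chaining: x4 ≤ x3 < x2 < x1 ≤ x4, which forces x4 < x4 — impossible.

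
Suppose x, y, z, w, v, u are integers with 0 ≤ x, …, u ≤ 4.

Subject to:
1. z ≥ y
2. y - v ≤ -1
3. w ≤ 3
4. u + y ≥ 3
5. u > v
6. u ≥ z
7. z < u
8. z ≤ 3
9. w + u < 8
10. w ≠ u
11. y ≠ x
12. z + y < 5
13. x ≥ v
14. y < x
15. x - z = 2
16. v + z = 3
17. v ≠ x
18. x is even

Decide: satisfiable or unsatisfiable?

Take x = 4, y = 0, z = 2, w = 3, v = 1, u = 4. Then constraint 2: y - v = -1; constraint 4: u + y = 4; constraint 9: w + u = 7, and every other listed constraint is also met.

Satisfiable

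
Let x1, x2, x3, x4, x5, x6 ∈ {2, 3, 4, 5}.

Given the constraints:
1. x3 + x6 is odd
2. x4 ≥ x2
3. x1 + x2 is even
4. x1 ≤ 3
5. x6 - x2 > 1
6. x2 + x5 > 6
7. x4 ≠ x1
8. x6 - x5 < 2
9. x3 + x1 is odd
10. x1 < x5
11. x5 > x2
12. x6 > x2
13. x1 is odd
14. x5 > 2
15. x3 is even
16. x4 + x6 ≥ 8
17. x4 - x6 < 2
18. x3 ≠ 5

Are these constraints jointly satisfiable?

Take x1 = 3, x2 = 3, x3 = 2, x4 = 5, x5 = 4, x6 = 5. Then constraint 5: x6 - x2 = 2; constraint 6: x2 + x5 = 7, and every other listed constraint is also met.

Satisfiable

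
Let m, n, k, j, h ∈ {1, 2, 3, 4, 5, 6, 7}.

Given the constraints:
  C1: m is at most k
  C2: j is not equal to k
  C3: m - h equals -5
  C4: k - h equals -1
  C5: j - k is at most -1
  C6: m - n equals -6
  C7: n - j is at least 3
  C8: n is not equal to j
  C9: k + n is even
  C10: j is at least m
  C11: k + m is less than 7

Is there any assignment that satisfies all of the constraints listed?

Satisfiable

The assignment m = 1, n = 7, k = 5, j = 1, h = 6 works:
  constraint 3 holds since m - h = -5.
  constraint 4 holds since k - h = -1.
The rest check out directly.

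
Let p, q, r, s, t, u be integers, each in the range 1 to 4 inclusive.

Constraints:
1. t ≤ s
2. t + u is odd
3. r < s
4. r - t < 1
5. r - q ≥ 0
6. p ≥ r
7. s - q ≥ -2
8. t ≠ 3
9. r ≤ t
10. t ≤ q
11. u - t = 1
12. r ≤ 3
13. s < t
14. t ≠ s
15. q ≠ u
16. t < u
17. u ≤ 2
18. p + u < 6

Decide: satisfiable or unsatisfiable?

Constraints 3, 5, 10, and 13 give t ≤ q, q ≤ r, r < s, s < t. Chaining: t ≤ q ≤ r < s < t, which forces t < t — impossible.

Unsatisfiable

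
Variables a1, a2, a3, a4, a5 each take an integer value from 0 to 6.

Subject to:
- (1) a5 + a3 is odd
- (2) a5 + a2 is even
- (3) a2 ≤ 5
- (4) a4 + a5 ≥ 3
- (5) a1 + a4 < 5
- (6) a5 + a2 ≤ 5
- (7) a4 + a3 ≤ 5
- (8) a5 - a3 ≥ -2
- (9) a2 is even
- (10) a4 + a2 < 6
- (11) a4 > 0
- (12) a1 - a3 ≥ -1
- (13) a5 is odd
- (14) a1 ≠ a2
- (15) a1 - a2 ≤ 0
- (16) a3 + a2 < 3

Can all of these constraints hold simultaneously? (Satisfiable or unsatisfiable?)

Unsatisfiable

Constraint 13 makes a5 odd and constraint 9 makes a2 even, so a5 + a2 must be odd. Constraint 2 says a5 + a2 is even — contradiction.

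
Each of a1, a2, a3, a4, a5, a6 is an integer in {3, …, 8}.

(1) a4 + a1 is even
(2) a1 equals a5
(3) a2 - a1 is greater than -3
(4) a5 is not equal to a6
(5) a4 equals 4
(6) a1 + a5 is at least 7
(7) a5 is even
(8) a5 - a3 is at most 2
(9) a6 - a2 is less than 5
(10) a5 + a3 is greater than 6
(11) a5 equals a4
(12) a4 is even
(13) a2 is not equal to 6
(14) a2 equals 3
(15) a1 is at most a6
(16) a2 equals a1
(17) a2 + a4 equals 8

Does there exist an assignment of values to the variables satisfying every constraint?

Constraint 14 fixes a2 = 3 and constraint 5 fixes a4 = 4. Constraints 2, 11, and 16 give a2 = a1 = a5 = a4, so a2 = a4. But 3 ≠ 4 — contradiction.

Unsatisfiable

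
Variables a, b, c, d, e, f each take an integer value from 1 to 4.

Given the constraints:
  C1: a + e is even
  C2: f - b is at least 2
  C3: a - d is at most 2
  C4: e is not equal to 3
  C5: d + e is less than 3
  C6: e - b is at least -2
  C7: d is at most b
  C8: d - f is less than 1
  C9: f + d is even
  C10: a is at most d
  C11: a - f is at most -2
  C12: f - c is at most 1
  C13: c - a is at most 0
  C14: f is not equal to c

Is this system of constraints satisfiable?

Constraints 11, 12, and 13 give a − c ≥ 0, c − f ≥ -1, f − a ≥ 2.
Adding all 3 inequalities: the left sides telescope to 0, and the right sides sum to 0 + (-1) + 2 = 1. So 0 ≥ 1, which is false.

Unsatisfiable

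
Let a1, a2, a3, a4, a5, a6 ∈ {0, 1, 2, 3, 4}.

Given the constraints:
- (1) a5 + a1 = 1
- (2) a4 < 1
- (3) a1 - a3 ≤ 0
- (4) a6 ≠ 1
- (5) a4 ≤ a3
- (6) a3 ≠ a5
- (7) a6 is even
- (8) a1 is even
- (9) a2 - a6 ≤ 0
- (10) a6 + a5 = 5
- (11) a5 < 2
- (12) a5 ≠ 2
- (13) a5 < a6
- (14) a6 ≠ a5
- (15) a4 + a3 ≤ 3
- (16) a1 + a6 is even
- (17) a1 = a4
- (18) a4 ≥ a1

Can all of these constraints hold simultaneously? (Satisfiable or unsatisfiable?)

Satisfiable

One satisfying assignment is a1 = 0, a2 = 3, a3 = 0, a4 = 0, a5 = 1, a6 = 4.
For the less obvious constraints — constraint 1: a5 + a1 = 1; constraint 3: a1 - a3 = 0; constraint 9: a2 - a6 = -1 — and the others hold by inspection.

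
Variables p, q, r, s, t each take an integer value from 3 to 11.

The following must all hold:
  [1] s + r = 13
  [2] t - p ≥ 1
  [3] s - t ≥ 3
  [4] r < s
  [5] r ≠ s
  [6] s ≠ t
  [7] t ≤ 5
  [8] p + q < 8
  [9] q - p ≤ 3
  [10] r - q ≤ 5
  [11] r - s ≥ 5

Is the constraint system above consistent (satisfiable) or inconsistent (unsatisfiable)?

Unsatisfiable

Constraints 2, 3, 9, 10, and 11 give s − t ≥ 3, t − p ≥ 1, p − q ≥ -3, q − r ≥ -5, r − s ≥ 5.
Adding all 5 inequalities: the left sides telescope to 0, and the right sides sum to 3 + 1 + (-3) + (-5) + 5 = 1. So 0 ≥ 1, which is false.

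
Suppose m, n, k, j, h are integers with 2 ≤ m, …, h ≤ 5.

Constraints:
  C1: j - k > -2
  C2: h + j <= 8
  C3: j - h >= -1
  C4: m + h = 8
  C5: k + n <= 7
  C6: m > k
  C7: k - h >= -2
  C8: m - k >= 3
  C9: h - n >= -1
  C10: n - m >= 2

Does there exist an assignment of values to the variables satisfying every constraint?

Constraints 7, 8, 9, and 10 give k − h ≥ -2, h − n ≥ -1, n − m ≥ 2, m − k ≥ 3.
Adding all 4 inequalities: the left sides telescope to 0, and the right sides sum to (-2) + (-1) + 2 + 3 = 2. So 0 ≥ 2, which is false.

Unsatisfiable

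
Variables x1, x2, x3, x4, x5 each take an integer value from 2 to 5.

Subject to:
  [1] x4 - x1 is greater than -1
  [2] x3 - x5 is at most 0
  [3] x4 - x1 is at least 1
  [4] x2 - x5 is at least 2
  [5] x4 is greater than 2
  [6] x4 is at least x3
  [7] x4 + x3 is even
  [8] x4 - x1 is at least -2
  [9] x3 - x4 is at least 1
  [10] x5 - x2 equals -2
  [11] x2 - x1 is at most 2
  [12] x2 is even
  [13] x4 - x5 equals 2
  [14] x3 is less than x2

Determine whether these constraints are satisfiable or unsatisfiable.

Constraints 2, 3, 4, 9, and 11 give x3 − x4 ≥ 1, x4 − x1 ≥ 1, x1 − x2 ≥ -2, x2 − x5 ≥ 2, x5 − x3 ≥ 0.
Adding all 5 inequalities: the left sides telescope to 0, and the right sides sum to 1 + 1 + (-2) + 2 + 0 = 2. So 0 ≥ 2, which is false.

Unsatisfiable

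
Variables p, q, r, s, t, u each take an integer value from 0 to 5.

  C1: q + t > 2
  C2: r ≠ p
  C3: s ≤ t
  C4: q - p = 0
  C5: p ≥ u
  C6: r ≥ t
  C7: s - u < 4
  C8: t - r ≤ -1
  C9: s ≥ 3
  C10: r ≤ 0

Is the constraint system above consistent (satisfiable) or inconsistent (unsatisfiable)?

Unsatisfiable

From constraints 3 and 9: t ≥ s and s ≥ 3, so t ≥ 3. From constraints 6 and 10: t ≤ r and r ≤ 0, so t ≤ 0. But 0 < 3, so no value of t works.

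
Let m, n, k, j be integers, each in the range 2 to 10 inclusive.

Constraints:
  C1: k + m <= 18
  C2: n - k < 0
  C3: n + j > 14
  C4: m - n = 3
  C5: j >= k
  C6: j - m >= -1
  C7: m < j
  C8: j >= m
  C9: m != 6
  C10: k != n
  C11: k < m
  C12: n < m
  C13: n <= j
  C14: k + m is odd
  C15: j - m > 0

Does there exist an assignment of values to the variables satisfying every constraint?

Satisfiable

One satisfying assignment is m = 9, n = 6, k = 8, j = 10.
For the less obvious constraints — constraint 1: k + m = 17; constraint 2: n - k = -2; constraint 3: n + j = 16 — and the others hold by inspection.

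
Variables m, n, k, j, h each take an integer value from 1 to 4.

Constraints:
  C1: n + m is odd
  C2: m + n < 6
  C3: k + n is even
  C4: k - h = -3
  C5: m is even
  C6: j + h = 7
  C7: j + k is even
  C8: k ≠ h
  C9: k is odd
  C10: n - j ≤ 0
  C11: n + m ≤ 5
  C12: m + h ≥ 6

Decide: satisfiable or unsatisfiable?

Satisfiable

Take m = 4, n = 1, k = 1, j = 3, h = 4. Then constraint 2: m + n = 5; constraint 4: k - h = -3; constraint 6: j + h = 7, and every other listed constraint is also met.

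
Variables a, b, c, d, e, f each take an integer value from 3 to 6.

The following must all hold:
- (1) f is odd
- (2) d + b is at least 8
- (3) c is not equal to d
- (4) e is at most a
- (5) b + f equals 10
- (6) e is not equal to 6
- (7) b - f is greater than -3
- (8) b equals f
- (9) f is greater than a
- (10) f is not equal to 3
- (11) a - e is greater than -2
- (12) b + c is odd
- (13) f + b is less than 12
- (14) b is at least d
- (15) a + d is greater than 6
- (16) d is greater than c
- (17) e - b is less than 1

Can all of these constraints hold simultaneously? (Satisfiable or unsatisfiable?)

Satisfiable

Take a = 4, b = 5, c = 4, d = 5, e = 4, f = 5. Then constraint 2: d + b = 10; constraint 5: b + f = 10; constraint 7: b - f = 0, and every other listed constraint is also met.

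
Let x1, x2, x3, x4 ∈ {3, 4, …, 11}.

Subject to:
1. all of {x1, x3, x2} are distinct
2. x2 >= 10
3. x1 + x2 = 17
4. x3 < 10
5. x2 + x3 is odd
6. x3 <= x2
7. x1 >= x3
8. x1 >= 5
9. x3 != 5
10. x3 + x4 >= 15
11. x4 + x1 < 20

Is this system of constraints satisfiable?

One satisfying assignment is x1 = 6, x2 = 11, x3 = 4, x4 = 11.
For the less obvious constraints — constraint 3: x1 + x2 = 17; constraint 10: x3 + x4 = 15; constraint 11: x4 + x1 = 17 — and the others hold by inspection.

Satisfiable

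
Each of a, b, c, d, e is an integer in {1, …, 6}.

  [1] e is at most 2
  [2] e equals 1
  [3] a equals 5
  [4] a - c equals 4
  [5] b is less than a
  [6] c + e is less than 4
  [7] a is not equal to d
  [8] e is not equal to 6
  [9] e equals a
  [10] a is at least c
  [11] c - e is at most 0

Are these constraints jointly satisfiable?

Constraint 2 fixes e = 1 and constraint 3 fixes a = 5, but constraint 9 requires e = a. Since 1 ≠ 5, contradiction.

Unsatisfiable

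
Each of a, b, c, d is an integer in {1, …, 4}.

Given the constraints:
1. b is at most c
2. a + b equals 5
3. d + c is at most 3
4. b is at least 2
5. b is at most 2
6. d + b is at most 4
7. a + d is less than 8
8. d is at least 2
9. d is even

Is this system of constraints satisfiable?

From constraint 8: d ≥ 2. From constraints 1 and 4: c ≥ b ≥ 2. Hence d + c ≥ 4. But constraint 3 requires d + c ≤ 3, and 3 < 4. Contradiction.

Unsatisfiable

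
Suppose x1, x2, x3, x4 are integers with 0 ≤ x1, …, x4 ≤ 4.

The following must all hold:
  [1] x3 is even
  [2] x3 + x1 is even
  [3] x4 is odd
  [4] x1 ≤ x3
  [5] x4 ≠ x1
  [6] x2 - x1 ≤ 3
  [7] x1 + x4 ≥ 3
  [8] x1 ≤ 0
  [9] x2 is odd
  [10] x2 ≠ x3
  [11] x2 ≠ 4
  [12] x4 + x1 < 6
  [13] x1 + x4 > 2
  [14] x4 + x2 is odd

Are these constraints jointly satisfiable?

Constraint 3 makes x4 odd and constraint 9 makes x2 odd, so x4 + x2 must be even. Constraint 14 says x4 + x2 is odd — contradiction.

Unsatisfiable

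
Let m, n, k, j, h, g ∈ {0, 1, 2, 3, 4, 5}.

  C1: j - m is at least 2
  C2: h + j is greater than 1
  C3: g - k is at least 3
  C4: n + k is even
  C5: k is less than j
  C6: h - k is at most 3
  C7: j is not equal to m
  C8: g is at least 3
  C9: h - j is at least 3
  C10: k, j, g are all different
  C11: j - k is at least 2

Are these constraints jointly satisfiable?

Constraints 6, 9, and 11 give h − j ≥ 3, j − k ≥ 2, k − h ≥ -3.
Adding all 3 inequalities: the left sides telescope to 0, and the right sides sum to 3 + 2 + (-3) = 2. So 0 ≥ 2, which is false.

Unsatisfiable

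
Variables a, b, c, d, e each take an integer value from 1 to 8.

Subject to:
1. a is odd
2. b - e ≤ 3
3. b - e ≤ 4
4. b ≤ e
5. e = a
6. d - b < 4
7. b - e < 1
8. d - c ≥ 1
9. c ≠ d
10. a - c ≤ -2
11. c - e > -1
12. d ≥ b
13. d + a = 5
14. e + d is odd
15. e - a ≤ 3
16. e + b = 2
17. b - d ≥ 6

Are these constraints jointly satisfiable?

Constraints 3, 8, 10, 15, and 17 give a − e ≥ -3, e − b ≥ -4, b − d ≥ 6, d − c ≥ 1, c − a ≥ 2.
Adding all 5 inequalities: the left sides telescope to 0, and the right sides sum to (-3) + (-4) + 6 + 1 + 2 = 2. So 0 ≥ 2, which is false.

Unsatisfiable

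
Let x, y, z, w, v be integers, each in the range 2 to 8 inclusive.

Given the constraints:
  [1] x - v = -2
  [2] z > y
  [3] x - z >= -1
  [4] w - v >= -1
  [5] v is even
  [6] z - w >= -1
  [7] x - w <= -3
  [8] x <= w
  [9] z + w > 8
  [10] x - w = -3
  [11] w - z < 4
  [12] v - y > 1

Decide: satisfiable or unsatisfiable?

Constraints 3, 6, and 7 give z − w ≥ -1, w − x ≥ 3, x − z ≥ -1.
Adding all 3 inequalities: the left sides telescope to 0, and the right sides sum to (-1) + 3 + (-1) = 1. So 0 ≥ 1, which is false.

Unsatisfiable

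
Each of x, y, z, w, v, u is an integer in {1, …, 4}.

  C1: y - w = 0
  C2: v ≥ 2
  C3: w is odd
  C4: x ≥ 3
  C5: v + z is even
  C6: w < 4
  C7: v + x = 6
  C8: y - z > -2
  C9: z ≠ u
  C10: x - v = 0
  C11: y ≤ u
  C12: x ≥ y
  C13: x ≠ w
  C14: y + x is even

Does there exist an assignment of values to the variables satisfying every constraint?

One satisfying assignment is x = 3, y = 1, z = 1, w = 1, v = 3, u = 4.
For the less obvious constraints — constraint 1: y - w = 0; constraint 7: v + x = 6; constraint 8: y - z = 0 — and the others hold by inspection.

Satisfiable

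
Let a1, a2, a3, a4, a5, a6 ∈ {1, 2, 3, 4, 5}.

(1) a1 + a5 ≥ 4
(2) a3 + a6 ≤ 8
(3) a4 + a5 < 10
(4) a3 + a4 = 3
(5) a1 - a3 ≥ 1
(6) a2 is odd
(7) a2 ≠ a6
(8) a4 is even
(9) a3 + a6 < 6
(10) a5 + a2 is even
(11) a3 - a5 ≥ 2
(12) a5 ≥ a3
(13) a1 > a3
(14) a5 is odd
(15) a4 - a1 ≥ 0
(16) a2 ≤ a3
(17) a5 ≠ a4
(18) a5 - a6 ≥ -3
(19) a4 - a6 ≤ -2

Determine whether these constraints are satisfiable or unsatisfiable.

Constraints 5, 11, 15, 18, and 19 give a5 − a6 ≥ -3, a6 − a4 ≥ 2, a4 − a1 ≥ 0, a1 − a3 ≥ 1, a3 − a5 ≥ 2.
Adding all 5 inequalities: the left sides telescope to 0, and the right sides sum to (-3) + 2 + 0 + 1 + 2 = 2. So 0 ≥ 2, which is false.

Unsatisfiable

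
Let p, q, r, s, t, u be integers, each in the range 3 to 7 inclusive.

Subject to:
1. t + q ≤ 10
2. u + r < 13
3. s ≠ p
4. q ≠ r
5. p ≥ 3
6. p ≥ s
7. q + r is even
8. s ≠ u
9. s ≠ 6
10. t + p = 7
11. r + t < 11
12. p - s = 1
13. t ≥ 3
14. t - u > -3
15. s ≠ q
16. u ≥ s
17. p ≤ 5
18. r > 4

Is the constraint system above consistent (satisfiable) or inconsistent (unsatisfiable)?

Satisfiable

The assignment p = 4, q = 4, r = 6, s = 3, t = 3, u = 4 works:
  constraint 1 holds since t + q = 7.
  constraint 2 holds since u + r = 10.
  constraint 10 holds since t + p = 7.
The rest check out directly.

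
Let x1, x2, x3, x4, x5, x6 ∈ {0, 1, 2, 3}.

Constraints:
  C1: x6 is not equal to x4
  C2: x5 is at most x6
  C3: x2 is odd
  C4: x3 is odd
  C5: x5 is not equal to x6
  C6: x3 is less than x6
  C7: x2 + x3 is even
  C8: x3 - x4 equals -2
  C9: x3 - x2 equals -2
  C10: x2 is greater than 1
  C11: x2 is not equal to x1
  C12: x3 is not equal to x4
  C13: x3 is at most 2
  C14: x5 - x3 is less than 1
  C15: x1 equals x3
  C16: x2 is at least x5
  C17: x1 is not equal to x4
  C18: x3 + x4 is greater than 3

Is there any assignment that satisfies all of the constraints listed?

Take x1 = 1, x2 = 3, x3 = 1, x4 = 3, x5 = 0, x6 = 2. Then constraint 8: x3 - x4 = -2; constraint 9: x3 - x2 = -2; constraint 14: x5 - x3 = -1, and every other listed constraint is also met.

Satisfiable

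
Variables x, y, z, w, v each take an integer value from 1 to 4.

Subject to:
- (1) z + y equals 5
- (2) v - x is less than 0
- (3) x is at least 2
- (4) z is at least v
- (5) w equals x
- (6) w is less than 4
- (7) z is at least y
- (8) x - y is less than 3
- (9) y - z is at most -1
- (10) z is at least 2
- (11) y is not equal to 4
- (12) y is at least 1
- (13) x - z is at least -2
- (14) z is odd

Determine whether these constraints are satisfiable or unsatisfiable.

Setting (x, y, z, w, v) = (3, 2, 3, 3, 2) satisfies everything: constraint 1: z + y = 5; constraint 2: v - x = -1, and the others follow.

Satisfiable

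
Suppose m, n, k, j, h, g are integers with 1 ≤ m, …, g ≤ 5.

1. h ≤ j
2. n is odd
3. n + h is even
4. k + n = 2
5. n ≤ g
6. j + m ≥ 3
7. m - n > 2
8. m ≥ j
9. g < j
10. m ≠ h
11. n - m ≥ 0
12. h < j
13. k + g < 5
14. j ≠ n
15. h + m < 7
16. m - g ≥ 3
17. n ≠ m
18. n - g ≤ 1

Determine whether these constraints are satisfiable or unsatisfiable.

Unsatisfiable

Constraints 11, 16, and 18 give m − g ≥ 3, g − n ≥ -1, n − m ≥ 0.
Adding all 3 inequalities: the left sides telescope to 0, and the right sides sum to 3 + (-1) + 0 = 2. So 0 ≥ 2, which is false.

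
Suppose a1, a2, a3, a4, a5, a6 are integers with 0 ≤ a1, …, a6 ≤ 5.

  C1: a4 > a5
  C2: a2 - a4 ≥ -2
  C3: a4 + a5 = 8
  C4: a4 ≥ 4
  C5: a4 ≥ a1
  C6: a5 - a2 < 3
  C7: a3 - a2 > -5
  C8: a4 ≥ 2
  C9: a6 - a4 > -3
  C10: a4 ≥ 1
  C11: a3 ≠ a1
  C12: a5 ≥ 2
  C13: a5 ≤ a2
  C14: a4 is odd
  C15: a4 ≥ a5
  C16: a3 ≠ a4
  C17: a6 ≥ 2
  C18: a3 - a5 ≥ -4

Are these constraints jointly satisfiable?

One satisfying assignment is a1 = 5, a2 = 3, a3 = 0, a4 = 5, a5 = 3, a6 = 5.
For the less obvious constraints — constraint 2: a2 - a4 = -2; constraint 3: a4 + a5 = 8; constraint 6: a5 - a2 = 0 — and the others hold by inspection.

Satisfiable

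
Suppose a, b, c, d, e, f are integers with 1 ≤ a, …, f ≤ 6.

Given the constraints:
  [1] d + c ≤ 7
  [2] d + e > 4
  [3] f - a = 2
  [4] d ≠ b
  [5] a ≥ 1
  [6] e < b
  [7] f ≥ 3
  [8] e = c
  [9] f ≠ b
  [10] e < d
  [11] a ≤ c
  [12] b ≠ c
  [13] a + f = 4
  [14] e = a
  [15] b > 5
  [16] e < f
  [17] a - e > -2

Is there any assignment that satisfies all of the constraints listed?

One satisfying assignment is a = 1, b = 6, c = 1, d = 5, e = 1, f = 3.
For the less obvious constraints — constraint 1: d + c = 6; constraint 2: d + e = 6; constraint 3: f - a = 2 — and the others hold by inspection.

Satisfiable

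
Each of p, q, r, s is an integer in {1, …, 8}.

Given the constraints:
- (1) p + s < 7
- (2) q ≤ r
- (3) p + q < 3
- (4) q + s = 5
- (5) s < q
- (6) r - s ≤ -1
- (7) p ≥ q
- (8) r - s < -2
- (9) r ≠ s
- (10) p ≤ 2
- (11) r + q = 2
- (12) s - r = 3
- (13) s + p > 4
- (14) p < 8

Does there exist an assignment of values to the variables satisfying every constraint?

Constraints 2, 5, and 6 give s < q, q ≤ r, r < s. Chaining: s < q ≤ r < s, which forces s < s — impossible.

Unsatisfiable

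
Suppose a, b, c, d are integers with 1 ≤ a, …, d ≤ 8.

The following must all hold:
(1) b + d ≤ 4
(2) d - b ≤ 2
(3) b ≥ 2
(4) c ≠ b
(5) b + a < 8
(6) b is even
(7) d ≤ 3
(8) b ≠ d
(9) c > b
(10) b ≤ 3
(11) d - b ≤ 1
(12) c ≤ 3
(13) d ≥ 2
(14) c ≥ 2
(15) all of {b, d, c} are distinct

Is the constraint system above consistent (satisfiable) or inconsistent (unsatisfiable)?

Unsatisfiable

Constraints 3, 7, 10, 12, 13, and 14 confine each of b, d, c to the 2 values {2, 3}.
Constraint 15 requires all 3 of them to be distinct, but only 2 values are available — impossible by the pigeonhole principle.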